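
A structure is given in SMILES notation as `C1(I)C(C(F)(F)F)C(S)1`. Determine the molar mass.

268.03 g/mol

Atom tally by fragment:
  cyclopropane ring core → C:3 H:6
  (− 3 ring H displaced by substituents)
  + I → I:1
  + CF3 → C:1 F:3
  + SH → S:1 H:1
Element totals:
  C: 4
  H: 4
  F: 3
  I: 1
  S: 1
Molecular formula: C4H4F3IS.
  M = 4(12.011) + 4(1.008) + 3(18.998) + 126.904 + 32.06
    = 48.044 + 4.032 + 56.994 + 126.904 + 32.060 = 268.034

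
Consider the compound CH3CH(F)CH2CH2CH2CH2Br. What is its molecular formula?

Atom tally by fragment:
  CH3 → C:1 H:3
  CH(F) → C:1 H:1 F:1
  CH2 → C:1 H:2
  CH2 → C:1 H:2
  CH2 → C:1 H:2
  CH2Br → C:1 H:2 Br:1
Element totals:
  C: 6
  H: 12
  Br: 1
  F: 1

C6H12BrF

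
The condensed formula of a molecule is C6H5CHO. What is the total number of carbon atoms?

Atom tally by fragment:
  benzene ring core → C:6 H:6
  (− 1 ring H displaced by substituents)
  + CHO → C:1 H:1 O:1
Element totals:
  C: 7
  H: 6
  O: 1

7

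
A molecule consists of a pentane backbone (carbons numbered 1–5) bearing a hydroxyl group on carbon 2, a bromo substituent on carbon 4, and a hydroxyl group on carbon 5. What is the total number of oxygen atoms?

Atom tally by fragment:
  CH3 → C:1 H:3
  CH(OH) → C:1 H:2 O:1
  CH2 → C:1 H:2
  CH(Br) → C:1 H:1 Br:1
  CH2OH → C:1 H:3 O:1
Element totals:
  C: 5
  H: 11
  Br: 1
  O: 2

2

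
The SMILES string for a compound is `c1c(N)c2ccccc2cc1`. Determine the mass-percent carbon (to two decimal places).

Atom tally by fragment:
  naphthalene ring system core → C:10 H:8
  (− 1 ring H displaced by substituents)
  + NH2 → N:1 H:2
Element totals:
  C: 10
  H: 9
  N: 1
Molecular formula: C10H9N.
Molar mass = 143.189 g/mol.
Mass from C: 10 × 12.011 = 120.110 g/mol.
%C = 120.110 / 143.189 × 100 = 83.88%.

83.88%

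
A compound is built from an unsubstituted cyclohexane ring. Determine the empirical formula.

Atom tally by fragment:
  cyclohexane ring core → C:6 H:12
Element totals:
  C: 6
  H: 12
Molecular formula: C6H12.
gcd of subscripts = 6; dividing each by 6:
  C: 6/6 = 1
  H: 12/6 = 2

CH2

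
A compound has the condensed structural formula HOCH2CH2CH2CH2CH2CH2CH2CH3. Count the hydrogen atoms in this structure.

Element totals:
  C: 8
  H: 18
  O: 1

18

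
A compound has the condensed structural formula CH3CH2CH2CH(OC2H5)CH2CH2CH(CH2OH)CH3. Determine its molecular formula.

C11H24O2

Atom tally by fragment:
  CH3 → C:1 H:3
  CH2 → C:1 H:2
  CH2 → C:1 H:2
  CH(OC2H5) → C:3 H:6 O:1
  CH2 → C:1 H:2
  CH2 → C:1 H:2
  CH(CH2OH) → C:2 H:4 O:1
  CH3 → C:1 H:3
Element totals:
  C: 11
  H: 24
  O: 2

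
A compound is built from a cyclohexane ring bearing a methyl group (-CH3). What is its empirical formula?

CH2

Atom tally by fragment:
  cyclohexane ring core → C:6 H:12
  (− 1 ring H displaced by substituents)
  + CH3 → C:1 H:3
Element totals:
  C: 7
  H: 14
Molecular formula: C7H14.
gcd of subscripts = 7; dividing each by 7:
  C: 7/7 = 1
  H: 14/7 = 2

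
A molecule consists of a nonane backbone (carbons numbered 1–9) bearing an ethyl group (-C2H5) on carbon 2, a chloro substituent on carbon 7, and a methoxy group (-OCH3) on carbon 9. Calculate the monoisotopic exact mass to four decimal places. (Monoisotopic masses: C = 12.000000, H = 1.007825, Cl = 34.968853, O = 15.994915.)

Atom tally by fragment:
  CH3 → C:1 H:3
  CH(C2H5) → C:3 H:6
  CH2 → C:1 H:2
  CH2 → C:1 H:2
  CH2 → C:1 H:2
  CH2 → C:1 H:2
  CH(Cl) → C:1 H:1 Cl:1
  CH2 → C:1 H:2
  CH2OCH3 → C:2 H:5 O:1
Element totals:
  C: 12
  H: 25
  Cl: 1
  O: 1
Molecular formula: C12H25ClO.
  M = 12(12.0) + 25(1.007825) + 34.968853 + 15.994915
    = 144.000000 + 25.195625 + 34.968853 + 15.994915 = 220.159393

220.1594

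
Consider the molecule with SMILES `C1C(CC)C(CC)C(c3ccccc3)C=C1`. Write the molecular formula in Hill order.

C16H22

Atom tally by fragment:
  cyclohexene ring core → C:6 H:10
  (− 3 ring H displaced by substituents)
  + C2H5 → C:2 H:5
  + C2H5 → C:2 H:5
  + C6H5 → C:6 H:5
Element totals:
  C: 16
  H: 22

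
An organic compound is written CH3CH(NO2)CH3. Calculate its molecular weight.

Element totals:
  C: 3
  H: 7
  N: 1
  O: 2
Molecular formula: C3H7NO2.
  M = 3(12.011) + 7(1.008) + 14.007 + 2(15.999)
    = 36.033 + 7.056 + 14.007 + 31.998 = 89.094

89.09 g/mol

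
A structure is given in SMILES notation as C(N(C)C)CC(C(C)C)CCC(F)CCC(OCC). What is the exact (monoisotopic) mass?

275.2624

Atom tally by fragment:
  (CH3)2NCH2 → C:3 H:8 N:1
  CH2 → C:1 H:2
  CH(CH(CH3)2) → C:4 H:8
  CH2 → C:1 H:2
  CH2 → C:1 H:2
  CH(F) → C:1 H:1 F:1
  CH2 → C:1 H:2
  CH2 → C:1 H:2
  CH2OC2H5 → C:3 H:7 O:1
Element totals:
  C: 16
  H: 34
  F: 1
  N: 1
  O: 1
Molecular formula: C16H34FNO.
  M = 16(12.0) + 34(1.007825) + 18.998403 + 14.003074 + 15.994915
    = 192.000000 + 34.266050 + 18.998403 + 14.003074 + 15.994915 = 275.262442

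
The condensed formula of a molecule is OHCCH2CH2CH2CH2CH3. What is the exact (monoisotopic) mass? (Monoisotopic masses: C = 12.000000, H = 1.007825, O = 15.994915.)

100.0888

Atom tally by fragment:
  OHCCH2 → C:2 H:3 O:1
  CH2 → C:1 H:2
  CH2 → C:1 H:2
  CH2 → C:1 H:2
  CH3 → C:1 H:3
Element totals:
  C: 6
  H: 12
  O: 1
Molecular formula: C6H12O.
  M = 6(12.0) + 12(1.007825) + 15.994915
    = 72.000000 + 12.093900 + 15.994915 = 100.088815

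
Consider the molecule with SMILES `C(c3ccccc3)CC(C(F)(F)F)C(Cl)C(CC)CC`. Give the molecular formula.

C16H22ClF3

Atom tally by fragment:
  C6H5CH2 → C:7 H:7
  CH2 → C:1 H:2
  CH(CF3) → C:2 H:1 F:3
  CH(Cl) → C:1 H:1 Cl:1
  CH(C2H5) → C:3 H:6
  CH2 → C:1 H:2
  CH3 → C:1 H:3
Element totals:
  C: 16
  H: 22
  Cl: 1
  F: 3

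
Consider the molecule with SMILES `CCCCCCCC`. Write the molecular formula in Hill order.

C8H18

Atom tally by fragment:
  CH3 → C:1 H:3
  CH2 → C:1 H:2
  CH2 → C:1 H:2
  CH2 → C:1 H:2
  CH2 → C:1 H:2
  CH2 → C:1 H:2
  CH2 → C:1 H:2
  CH3 → C:1 H:3
Element totals:
  C: 8
  H: 18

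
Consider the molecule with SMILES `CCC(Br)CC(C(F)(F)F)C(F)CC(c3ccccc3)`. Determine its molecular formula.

Atom tally by fragment:
  CH3 → C:1 H:3
  CH2 → C:1 H:2
  CH(Br) → C:1 H:1 Br:1
  CH2 → C:1 H:2
  CH(CF3) → C:2 H:1 F:3
  CH(F) → C:1 H:1 F:1
  CH2 → C:1 H:2
  CH2C6H5 → C:7 H:7
Element totals:
  C: 15
  H: 19
  Br: 1
  F: 4

C15H19BrF4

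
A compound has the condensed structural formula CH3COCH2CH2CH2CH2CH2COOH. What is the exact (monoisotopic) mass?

Atom tally by fragment:
  CH3COCH2 → C:3 H:5 O:1
  CH2 → C:1 H:2
  CH2 → C:1 H:2
  CH2 → C:1 H:2
  CH2COOH → C:2 H:3 O:2
Element totals:
  C: 8
  H: 14
  O: 3
Molecular formula: C8H14O3.
  M = 8(12.0) + 14(1.007825) + 3(15.994915)
    = 96.000000 + 14.109550 + 47.984745 = 158.094295

158.0943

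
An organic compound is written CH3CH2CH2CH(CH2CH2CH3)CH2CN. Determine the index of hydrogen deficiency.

2

Element totals:
  C: 9
  H: 17
  N: 1
Molecular formula: C9H17N.
DoU = (2C + 2 + N − H − X) / 2 = (2·9 + 2 + 1 − 17 − 0) / 2 = 2.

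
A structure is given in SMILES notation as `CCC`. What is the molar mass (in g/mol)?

44.10 g/mol

Atom tally by fragment:
  CH3 → C:1 H:3
  CH2 → C:1 H:2
  CH3 → C:1 H:3
Element totals:
  C: 3
  H: 8
Molecular formula: C3H8.
  M = 3(12.011) + 8(1.008)
    = 36.033 + 8.064 = 44.097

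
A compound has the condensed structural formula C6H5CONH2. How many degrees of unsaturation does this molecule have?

Element totals:
  C: 7
  H: 7
  N: 1
  O: 1
Molecular formula: C7H7NO.
DoU = (2C + 2 + N − H − X) / 2 = (2·7 + 2 + 1 − 7 − 0) / 2 = 5.

5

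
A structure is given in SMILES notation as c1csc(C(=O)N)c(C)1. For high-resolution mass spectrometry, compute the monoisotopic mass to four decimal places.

141.0248

Atom tally by fragment:
  thiophene ring core → C:4 H:4 S:1
  (− 2 ring H displaced by substituents)
  + CONH2 → C:1 H:2 O:1 N:1
  + CH3 → C:1 H:3
Element totals:
  C: 6
  H: 7
  N: 1
  O: 1
  S: 1
Molecular formula: C6H7NOS.
  M = 6(12.0) + 7(1.007825) + 14.003074 + 15.994915 + 31.972071
    = 72.000000 + 7.054775 + 14.003074 + 15.994915 + 31.972071 = 141.024835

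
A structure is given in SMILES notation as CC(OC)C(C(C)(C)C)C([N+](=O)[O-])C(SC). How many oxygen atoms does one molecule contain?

3

Atom tally by fragment:
  CH3 → C:1 H:3
  CH(OCH3) → C:2 H:4 O:1
  CH(C(CH3)3) → C:5 H:10
  CH(NO2) → C:1 H:1 N:1 O:2
  CH2SCH3 → C:2 H:5 S:1
Element totals:
  C: 11
  H: 23
  N: 1
  O: 3
  S: 1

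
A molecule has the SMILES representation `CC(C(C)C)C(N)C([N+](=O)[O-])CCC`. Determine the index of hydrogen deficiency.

Atom tally by fragment:
  CH3 → C:1 H:3
  CH(CH(CH3)2) → C:4 H:8
  CH(NH2) → C:1 H:3 N:1
  CH(NO2) → C:1 H:1 N:1 O:2
  CH2 → C:1 H:2
  CH2 → C:1 H:2
  CH3 → C:1 H:3
Element totals:
  C: 10
  H: 22
  N: 2
  O: 2
Molecular formula: C10H22N2O2.
DoU = (2C + 2 + N − H − X) / 2 = (2·10 + 2 + 2 − 22 − 0) / 2 = 1.

1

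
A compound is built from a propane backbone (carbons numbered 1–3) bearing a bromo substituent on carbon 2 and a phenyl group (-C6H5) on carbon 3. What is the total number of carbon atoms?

Atom tally by fragment:
  CH3 → C:1 H:3
  CH(Br) → C:1 H:1 Br:1
  CH2C6H5 → C:7 H:7
Element totals:
  C: 9
  H: 11
  Br: 1

9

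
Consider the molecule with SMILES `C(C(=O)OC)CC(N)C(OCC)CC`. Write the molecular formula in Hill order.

Atom tally by fragment:
  CH3OOCCH2 → C:3 H:5 O:2
  CH2 → C:1 H:2
  CH(NH2) → C:1 H:3 N:1
  CH(OC2H5) → C:3 H:6 O:1
  CH2 → C:1 H:2
  CH3 → C:1 H:3
Element totals:
  C: 10
  H: 21
  N: 1
  O: 3

C10H21NO3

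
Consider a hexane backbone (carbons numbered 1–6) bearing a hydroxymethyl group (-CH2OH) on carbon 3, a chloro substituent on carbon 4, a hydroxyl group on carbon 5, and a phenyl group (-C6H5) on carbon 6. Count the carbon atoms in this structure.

Atom tally by fragment:
  CH3 → C:1 H:3
  CH2 → C:1 H:2
  CH(CH2OH) → C:2 H:4 O:1
  CH(Cl) → C:1 H:1 Cl:1
  CH(OH) → C:1 H:2 O:1
  CH2C6H5 → C:7 H:7
Element totals:
  C: 13
  H: 19
  Cl: 1
  O: 2

13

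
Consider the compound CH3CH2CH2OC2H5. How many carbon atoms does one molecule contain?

5

Atom tally by fragment:
  CH3 → C:1 H:3
  CH2 → C:1 H:2
  CH2OC2H5 → C:3 H:7 O:1
Element totals:
  C: 5
  H: 12
  O: 1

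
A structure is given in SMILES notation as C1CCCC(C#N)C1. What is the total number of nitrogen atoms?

Atom tally by fragment:
  cyclohexane ring core → C:6 H:12
  (− 1 ring H displaced by substituents)
  + CN → C:1 N:1
Element totals:
  C: 7
  H: 11
  N: 1

1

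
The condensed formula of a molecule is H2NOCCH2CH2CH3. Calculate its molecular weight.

Atom tally by fragment:
  H2NOCCH2 → C:2 H:4 O:1 N:1
  CH2 → C:1 H:2
  CH3 → C:1 H:3
Element totals:
  C: 4
  H: 9
  N: 1
  O: 1
Molecular formula: C4H9NO.
  M = 4(12.011) + 9(1.008) + 14.007 + 15.999
    = 48.044 + 9.072 + 14.007 + 15.999 = 87.122

87.12 g/mol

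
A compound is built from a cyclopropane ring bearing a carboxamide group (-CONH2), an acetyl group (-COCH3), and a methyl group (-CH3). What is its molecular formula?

Atom tally by fragment:
  cyclopropane ring core → C:3 H:6
  (− 3 ring H displaced by substituents)
  + CONH2 → C:1 H:2 O:1 N:1
  + COCH3 → C:2 H:3 O:1
  + CH3 → C:1 H:3
Element totals:
  C: 7
  H: 11
  N: 1
  O: 2

C7H11NO2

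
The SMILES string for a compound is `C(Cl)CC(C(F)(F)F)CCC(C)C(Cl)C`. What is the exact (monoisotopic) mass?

264.0659

Atom tally by fragment:
  ClCH2 → C:1 H:2 Cl:1
  CH2 → C:1 H:2
  CH(CF3) → C:2 H:1 F:3
  CH2 → C:1 H:2
  CH2 → C:1 H:2
  CH(CH3) → C:2 H:4
  CH(Cl) → C:1 H:1 Cl:1
  CH3 → C:1 H:3
Element totals:
  C: 10
  H: 17
  Cl: 2
  F: 3
Molecular formula: C10H17Cl2F3.
  M = 10(12.0) + 17(1.007825) + 2(34.968853) + 3(18.998403)
    = 120.000000 + 17.133025 + 69.937706 + 56.995209 = 264.065940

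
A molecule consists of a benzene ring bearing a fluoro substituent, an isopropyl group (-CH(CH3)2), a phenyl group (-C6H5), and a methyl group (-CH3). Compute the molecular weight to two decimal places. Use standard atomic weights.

Atom tally by fragment:
  benzene ring core → C:6 H:6
  (− 4 ring H displaced by substituents)
  + F → F:1
  + CH(CH3)2 → C:3 H:7
  + C6H5 → C:6 H:5
  + CH3 → C:1 H:3
Element totals:
  C: 16
  H: 17
  F: 1
Molecular formula: C16H17F.
  M = 16(12.011) + 17(1.008) + 18.998
    = 192.176 + 17.136 + 18.998 = 228.310

228.31 g/mol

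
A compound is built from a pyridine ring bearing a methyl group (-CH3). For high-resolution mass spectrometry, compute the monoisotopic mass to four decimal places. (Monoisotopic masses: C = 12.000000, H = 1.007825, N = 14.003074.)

Atom tally by fragment:
  pyridine ring core → C:5 H:5 N:1
  (− 1 ring H displaced by substituents)
  + CH3 → C:1 H:3
Element totals:
  C: 6
  H: 7
  N: 1
Molecular formula: C6H7N.
  M = 6(12.0) + 7(1.007825) + 14.003074
    = 72.000000 + 7.054775 + 14.003074 = 93.057849

93.0578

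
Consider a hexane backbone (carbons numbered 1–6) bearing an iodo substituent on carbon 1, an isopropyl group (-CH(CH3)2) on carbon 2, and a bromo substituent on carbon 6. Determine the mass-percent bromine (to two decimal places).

Atom tally by fragment:
  ICH2 → C:1 H:2 I:1
  CH(CH(CH3)2) → C:4 H:8
  CH2 → C:1 H:2
  CH2 → C:1 H:2
  CH2 → C:1 H:2
  CH2Br → C:1 H:2 Br:1
Element totals:
  C: 9
  H: 18
  Br: 1
  I: 1
Molecular formula: C9H18BrI.
Molar mass = 333.051 g/mol.
Mass from Br: 1 × 79.904 = 79.904 g/mol.
%Br = 79.904 / 333.051 × 100 = 23.99%.

23.99%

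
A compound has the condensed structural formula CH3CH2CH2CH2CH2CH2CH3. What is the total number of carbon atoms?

7

Atom tally by fragment:
  CH3 → C:1 H:3
  CH2 → C:1 H:2
  CH2 → C:1 H:2
  CH2 → C:1 H:2
  CH2 → C:1 H:2
  CH2 → C:1 H:2
  CH3 → C:1 H:3
Element totals:
  C: 7
  H: 16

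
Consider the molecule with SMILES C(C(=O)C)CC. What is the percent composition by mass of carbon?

Atom tally by fragment:
  CH3COCH2 → C:3 H:5 O:1
  CH2 → C:1 H:2
  CH3 → C:1 H:3
Element totals:
  C: 5
  H: 10
  O: 1
Molecular formula: C5H10O.
Molar mass = 86.134 g/mol.
Mass from C: 5 × 12.011 = 60.055 g/mol.
%C = 60.055 / 86.134 × 100 = 69.72%.

69.72%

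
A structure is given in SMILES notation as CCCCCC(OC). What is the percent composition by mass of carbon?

72.35%

Atom tally by fragment:
  CH3 → C:1 H:3
  CH2 → C:1 H:2
  CH2 → C:1 H:2
  CH2 → C:1 H:2
  CH2 → C:1 H:2
  CH2OCH3 → C:2 H:5 O:1
Element totals:
  C: 7
  H: 16
  O: 1
Molecular formula: C7H16O.
Molar mass = 116.204 g/mol.
Mass from C: 7 × 12.011 = 84.077 g/mol.
%C = 84.077 / 116.204 × 100 = 72.35%.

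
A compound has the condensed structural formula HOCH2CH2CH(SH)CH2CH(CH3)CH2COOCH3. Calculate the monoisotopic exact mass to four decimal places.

Atom tally by fragment:
  HOCH2 → C:1 H:3 O:1
  CH2 → C:1 H:2
  CH(SH) → C:1 H:2 S:1
  CH2 → C:1 H:2
  CH(CH3) → C:2 H:4
  CH2COOCH3 → C:3 H:5 O:2
Element totals:
  C: 9
  H: 18
  O: 3
  S: 1
Molecular formula: C9H18O3S.
  M = 9(12.0) + 18(1.007825) + 3(15.994915) + 31.972071
    = 108.000000 + 18.140850 + 47.984745 + 31.972071 = 206.097666

206.0977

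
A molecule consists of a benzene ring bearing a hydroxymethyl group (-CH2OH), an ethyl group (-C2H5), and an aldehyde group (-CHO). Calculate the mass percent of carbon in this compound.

Atom tally by fragment:
  benzene ring core → C:6 H:6
  (− 3 ring H displaced by substituents)
  + CH2OH → C:1 H:3 O:1
  + C2H5 → C:2 H:5
  + CHO → C:1 H:1 O:1
Element totals:
  C: 10
  H: 12
  O: 2
Molecular formula: C10H12O2.
Molar mass = 164.204 g/mol.
Mass from C: 10 × 12.011 = 120.110 g/mol.
%C = 120.110 / 164.204 × 100 = 73.15%.

73.15%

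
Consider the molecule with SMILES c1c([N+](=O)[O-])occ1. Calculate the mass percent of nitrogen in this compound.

Atom tally by fragment:
  furan ring core → C:4 H:4 O:1
  (− 1 ring H displaced by substituents)
  + NO2 → N:1 O:2
Element totals:
  C: 4
  H: 3
  N: 1
  O: 3
Molecular formula: C4H3NO3.
Molar mass = 113.072 g/mol.
Mass from N: 1 × 14.007 = 14.007 g/mol.
%N = 14.007 / 113.072 × 100 = 12.39%.

12.39%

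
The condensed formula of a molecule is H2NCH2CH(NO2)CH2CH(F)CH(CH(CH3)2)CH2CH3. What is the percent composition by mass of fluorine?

8.62%

Element totals:
  C: 10
  H: 21
  F: 1
  N: 2
  O: 2
Molecular formula: C10H21FN2O2.
Molar mass = 220.288 g/mol.
Mass from F: 1 × 18.998 = 18.998 g/mol.
%F = 18.998 / 220.288 × 100 = 8.62%.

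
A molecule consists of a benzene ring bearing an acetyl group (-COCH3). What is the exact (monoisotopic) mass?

Atom tally by fragment:
  benzene ring core → C:6 H:6
  (− 1 ring H displaced by substituents)
  + COCH3 → C:2 H:3 O:1
Element totals:
  C: 8
  H: 8
  O: 1
Molecular formula: C8H8O.
  M = 8(12.0) + 8(1.007825) + 15.994915
    = 96.000000 + 8.062600 + 15.994915 = 120.057515

120.0575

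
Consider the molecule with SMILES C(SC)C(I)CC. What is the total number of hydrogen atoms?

Atom tally by fragment:
  CH3SCH2 → C:2 H:5 S:1
  CH(I) → C:1 H:1 I:1
  CH2 → C:1 H:2
  CH3 → C:1 H:3
Element totals:
  C: 5
  H: 11
  I: 1
  S: 1

11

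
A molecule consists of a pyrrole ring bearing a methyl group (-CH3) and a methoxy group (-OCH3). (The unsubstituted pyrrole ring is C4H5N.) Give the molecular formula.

Atom tally by fragment:
  pyrrole ring core → C:4 H:5 N:1
  (− 2 ring H displaced by substituents)
  + CH3 → C:1 H:3
  + OCH3 → C:1 H:3 O:1
Element totals:
  C: 6
  H: 9
  N: 1
  O: 1

C6H9NO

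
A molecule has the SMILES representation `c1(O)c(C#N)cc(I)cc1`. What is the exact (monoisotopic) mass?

Atom tally by fragment:
  benzene ring core → C:6 H:6
  (− 3 ring H displaced by substituents)
  + OH → O:1 H:1
  + CN → C:1 N:1
  + I → I:1
Element totals:
  C: 7
  H: 4
  I: 1
  N: 1
  O: 1
Molecular formula: C7H4INO.
  M = 7(12.0) + 4(1.007825) + 126.904472 + 14.003074 + 15.994915
    = 84.000000 + 4.031300 + 126.904472 + 14.003074 + 15.994915 = 244.933761

244.9338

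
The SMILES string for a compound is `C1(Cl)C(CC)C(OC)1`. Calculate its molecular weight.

134.60 g/mol

Atom tally by fragment:
  cyclopropane ring core → C:3 H:6
  (− 3 ring H displaced by substituents)
  + Cl → Cl:1
  + C2H5 → C:2 H:5
  + OCH3 → C:1 H:3 O:1
Element totals:
  C: 6
  H: 11
  Cl: 1
  O: 1
Molecular formula: C6H11ClO.
  M = 6(12.011) + 11(1.008) + 35.45 + 15.999
    = 72.066 + 11.088 + 35.450 + 15.999 = 134.603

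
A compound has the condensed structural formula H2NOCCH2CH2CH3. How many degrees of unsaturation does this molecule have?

1

Element totals:
  C: 4
  H: 9
  N: 1
  O: 1
Molecular formula: C4H9NO.
DoU = (2C + 2 + N − H − X) / 2 = (2·4 + 2 + 1 − 9 − 0) / 2 = 1.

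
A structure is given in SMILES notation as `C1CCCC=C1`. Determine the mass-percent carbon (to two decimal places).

87.73%

Atom tally by fragment:
  cyclohexene ring core → C:6 H:10
Element totals:
  C: 6
  H: 10
Molecular formula: C6H10.
Molar mass = 82.146 g/mol.
Mass from C: 6 × 12.011 = 72.066 g/mol.
%C = 72.066 / 82.146 × 100 = 87.73%.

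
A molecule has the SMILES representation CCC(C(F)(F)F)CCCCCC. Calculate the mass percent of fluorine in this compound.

Atom tally by fragment:
  CH3 → C:1 H:3
  CH2 → C:1 H:2
  CH(CF3) → C:2 H:1 F:3
  CH2 → C:1 H:2
  CH2 → C:1 H:2
  CH2 → C:1 H:2
  CH2 → C:1 H:2
  CH2 → C:1 H:2
  CH3 → C:1 H:3
Element totals:
  C: 10
  H: 19
  F: 3
Molecular formula: C10H19F3.
Molar mass = 196.256 g/mol.
Mass from F: 3 × 18.998 = 56.994 g/mol.
%F = 56.994 / 196.256 × 100 = 29.04%.

29.04%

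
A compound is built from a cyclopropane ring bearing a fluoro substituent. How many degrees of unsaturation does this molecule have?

Atom tally by fragment:
  cyclopropane ring core → C:3 H:6
  (− 1 ring H displaced by substituents)
  + F → F:1
Element totals:
  C: 3
  H: 5
  F: 1
Molecular formula: C3H5F.
DoU = (2C + 2 + N − H − X) / 2 = (2·3 + 2 + 0 − 5 − 1) / 2 = 1.

1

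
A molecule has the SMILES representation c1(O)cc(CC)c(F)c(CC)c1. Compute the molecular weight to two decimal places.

168.21 g/mol

Atom tally by fragment:
  benzene ring core → C:6 H:6
  (− 4 ring H displaced by substituents)
  + OH → O:1 H:1
  + C2H5 → C:2 H:5
  + F → F:1
  + C2H5 → C:2 H:5
Element totals:
  C: 10
  H: 13
  F: 1
  O: 1
Molecular formula: C10H13FO.
  M = 10(12.011) + 13(1.008) + 18.998 + 15.999
    = 120.110 + 13.104 + 18.998 + 15.999 = 168.211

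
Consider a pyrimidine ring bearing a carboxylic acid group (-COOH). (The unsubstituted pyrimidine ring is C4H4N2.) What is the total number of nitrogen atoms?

2

Atom tally by fragment:
  pyrimidine ring core → C:4 H:4 N:2
  (− 1 ring H displaced by substituents)
  + COOH → C:1 H:1 O:2
Element totals:
  C: 5
  H: 4
  N: 2
  O: 2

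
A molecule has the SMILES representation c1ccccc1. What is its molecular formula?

Atom tally by fragment:
  benzene ring core → C:6 H:6
Element totals:
  C: 6
  H: 6

C6H6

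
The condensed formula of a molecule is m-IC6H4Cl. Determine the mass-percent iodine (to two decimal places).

Atom tally by fragment:
  benzene ring core → C:6 H:6
  (− 2 ring H displaced by substituents)
  + I → I:1
  + Cl → Cl:1
Element totals:
  C: 6
  H: 4
  Cl: 1
  I: 1
Molecular formula: C6H4ClI.
Molar mass = 238.452 g/mol.
Mass from I: 1 × 126.904 = 126.904 g/mol.
%I = 126.904 / 238.452 × 100 = 53.22%.

53.22%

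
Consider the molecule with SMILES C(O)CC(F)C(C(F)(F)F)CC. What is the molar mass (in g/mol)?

Atom tally by fragment:
  HOCH2 → C:1 H:3 O:1
  CH2 → C:1 H:2
  CH(F) → C:1 H:1 F:1
  CH(CF3) → C:2 H:1 F:3
  CH2 → C:1 H:2
  CH3 → C:1 H:3
Element totals:
  C: 7
  H: 12
  F: 4
  O: 1
Molecular formula: C7H12F4O.
  M = 7(12.011) + 12(1.008) + 4(18.998) + 15.999
    = 84.077 + 12.096 + 75.992 + 15.999 = 188.164

188.16 g/mol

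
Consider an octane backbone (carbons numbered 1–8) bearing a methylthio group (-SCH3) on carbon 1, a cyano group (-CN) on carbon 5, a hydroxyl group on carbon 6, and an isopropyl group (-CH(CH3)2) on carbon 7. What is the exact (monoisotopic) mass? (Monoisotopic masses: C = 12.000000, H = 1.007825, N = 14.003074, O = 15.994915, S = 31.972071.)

243.1657

Atom tally by fragment:
  CH3SCH2 → C:2 H:5 S:1
  CH2 → C:1 H:2
  CH2 → C:1 H:2
  CH2 → C:1 H:2
  CH(CN) → C:2 H:1 N:1
  CH(OH) → C:1 H:2 O:1
  CH(CH(CH3)2) → C:4 H:8
  CH3 → C:1 H:3
Element totals:
  C: 13
  H: 25
  N: 1
  O: 1
  S: 1
Molecular formula: C13H25NOS.
  M = 13(12.0) + 25(1.007825) + 14.003074 + 15.994915 + 31.972071
    = 156.000000 + 25.195625 + 14.003074 + 15.994915 + 31.972071 = 243.165685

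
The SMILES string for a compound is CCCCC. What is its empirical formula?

C5H12

Atom tally by fragment:
  CH3 → C:1 H:3
  CH2 → C:1 H:2
  CH2 → C:1 H:2
  CH2 → C:1 H:2
  CH3 → C:1 H:3
Element totals:
  C: 5
  H: 12
Molecular formula: C5H12.
gcd of subscripts (5, 12) = 1, so the empirical formula equals the molecular formula.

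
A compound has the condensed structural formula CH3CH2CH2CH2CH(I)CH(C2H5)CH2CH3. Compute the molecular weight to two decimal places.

Element totals:
  C: 10
  H: 21
  I: 1
Molecular formula: C10H21I.
  M = 10(12.011) + 21(1.008) + 126.904
    = 120.110 + 21.168 + 126.904 = 268.182

268.18 g/mol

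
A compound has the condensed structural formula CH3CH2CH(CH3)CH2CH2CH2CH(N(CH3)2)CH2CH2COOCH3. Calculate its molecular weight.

243.39 g/mol

Element totals:
  C: 14
  H: 29
  N: 1
  O: 2
Molecular formula: C14H29NO2.
  M = 14(12.011) + 29(1.008) + 14.007 + 2(15.999)
    = 168.154 + 29.232 + 14.007 + 31.998 = 243.391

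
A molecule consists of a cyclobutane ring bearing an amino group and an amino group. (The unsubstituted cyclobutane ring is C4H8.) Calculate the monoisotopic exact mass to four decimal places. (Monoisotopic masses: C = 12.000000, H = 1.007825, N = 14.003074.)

86.0844

Atom tally by fragment:
  cyclobutane ring core → C:4 H:8
  (− 2 ring H displaced by substituents)
  + NH2 → N:1 H:2
  + NH2 → N:1 H:2
Element totals:
  C: 4
  H: 10
  N: 2
Molecular formula: C4H10N2.
  M = 4(12.0) + 10(1.007825) + 2(14.003074)
    = 48.000000 + 10.078250 + 28.006148 = 86.084398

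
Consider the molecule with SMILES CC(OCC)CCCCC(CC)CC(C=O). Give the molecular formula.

C14H28O2

Atom tally by fragment:
  CH3 → C:1 H:3
  CH(OC2H5) → C:3 H:6 O:1
  CH2 → C:1 H:2
  CH2 → C:1 H:2
  CH2 → C:1 H:2
  CH2 → C:1 H:2
  CH(C2H5) → C:3 H:6
  CH2 → C:1 H:2
  CH2CHO → C:2 H:3 O:1
Element totals:
  C: 14
  H: 28
  O: 2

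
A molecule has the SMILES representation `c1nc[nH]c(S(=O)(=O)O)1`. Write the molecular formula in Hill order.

C3H4N2O3S

Atom tally by fragment:
  imidazole ring core → C:3 H:4 N:2
  (− 1 ring H displaced by substituents)
  + SO3H → S:1 O:3 H:1
Element totals:
  C: 3
  H: 4
  N: 2
  O: 3
  S: 1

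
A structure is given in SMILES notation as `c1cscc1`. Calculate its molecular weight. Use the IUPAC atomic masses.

84.14 g/mol

Atom tally by fragment:
  thiophene ring core → C:4 H:4 S:1
Element totals:
  C: 4
  H: 4
  S: 1
Molecular formula: C4H4S.
  M = 4(12.011) + 4(1.008) + 32.06
    = 48.044 + 4.032 + 32.060 = 84.136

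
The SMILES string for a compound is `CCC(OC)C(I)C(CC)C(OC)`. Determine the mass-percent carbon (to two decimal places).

40.01%

Atom tally by fragment:
  CH3 → C:1 H:3
  CH2 → C:1 H:2
  CH(OCH3) → C:2 H:4 O:1
  CH(I) → C:1 H:1 I:1
  CH(C2H5) → C:3 H:6
  CH2OCH3 → C:2 H:5 O:1
Element totals:
  C: 10
  H: 21
  I: 1
  O: 2
Molecular formula: C10H21IO2.
Molar mass = 300.180 g/mol.
Mass from C: 10 × 12.011 = 120.110 g/mol.
%C = 120.110 / 300.180 × 100 = 40.01%.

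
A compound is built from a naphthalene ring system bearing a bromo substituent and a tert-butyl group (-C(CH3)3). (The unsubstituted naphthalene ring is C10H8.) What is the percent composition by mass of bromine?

Atom tally by fragment:
  naphthalene ring system core → C:10 H:8
  (− 2 ring H displaced by substituents)
  + Br → Br:1
  + C(CH3)3 → C:4 H:9
Element totals:
  C: 14
  H: 15
  Br: 1
Molecular formula: C14H15Br.
Molar mass = 263.178 g/mol.
Mass from Br: 1 × 79.904 = 79.904 g/mol.
%Br = 79.904 / 263.178 × 100 = 30.36%.

30.36%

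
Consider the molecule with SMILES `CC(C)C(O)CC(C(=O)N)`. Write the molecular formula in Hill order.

Atom tally by fragment:
  CH3 → C:1 H:3
  CH(CH3) → C:2 H:4
  CH(OH) → C:1 H:2 O:1
  CH2 → C:1 H:2
  CH2CONH2 → C:2 H:4 O:1 N:1
Element totals:
  C: 7
  H: 15
  N: 1
  O: 2

C7H15NO2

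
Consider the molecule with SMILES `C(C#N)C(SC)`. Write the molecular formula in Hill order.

Atom tally by fragment:
  NCCH2 → C:2 H:2 N:1
  CH2SCH3 → C:2 H:5 S:1
Element totals:
  C: 4
  H: 7
  N: 1
  S: 1

C4H7NS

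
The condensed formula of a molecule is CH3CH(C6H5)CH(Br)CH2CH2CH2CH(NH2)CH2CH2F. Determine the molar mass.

316.26 g/mol

Atom tally by fragment:
  CH3 → C:1 H:3
  CH(C6H5) → C:7 H:6
  CH(Br) → C:1 H:1 Br:1
  CH2 → C:1 H:2
  CH2 → C:1 H:2
  CH2 → C:1 H:2
  CH(NH2) → C:1 H:3 N:1
  CH2 → C:1 H:2
  CH2F → C:1 H:2 F:1
Element totals:
  C: 15
  H: 23
  Br: 1
  F: 1
  N: 1
Molecular formula: C15H23BrFN.
  M = 15(12.011) + 23(1.008) + 79.904 + 18.998 + 14.007
    = 180.165 + 23.184 + 79.904 + 18.998 + 14.007 = 316.258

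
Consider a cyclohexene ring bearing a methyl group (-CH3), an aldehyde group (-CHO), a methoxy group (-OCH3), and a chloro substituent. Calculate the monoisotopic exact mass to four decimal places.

Atom tally by fragment:
  cyclohexene ring core → C:6 H:10
  (− 4 ring H displaced by substituents)
  + CH3 → C:1 H:3
  + CHO → C:1 H:1 O:1
  + OCH3 → C:1 H:3 O:1
  + Cl → Cl:1
Element totals:
  C: 9
  H: 13
  Cl: 1
  O: 2
Molecular formula: C9H13ClO2.
  M = 9(12.0) + 13(1.007825) + 34.968853 + 2(15.994915)
    = 108.000000 + 13.101725 + 34.968853 + 31.989830 = 188.060408

188.0604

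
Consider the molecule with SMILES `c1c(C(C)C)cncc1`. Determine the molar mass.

121.18 g/mol

Atom tally by fragment:
  pyridine ring core → C:5 H:5 N:1
  (− 1 ring H displaced by substituents)
  + CH(CH3)2 → C:3 H:7
Element totals:
  C: 8
  H: 11
  N: 1
Molecular formula: C8H11N.
  M = 8(12.011) + 11(1.008) + 14.007
    = 96.088 + 11.088 + 14.007 = 121.183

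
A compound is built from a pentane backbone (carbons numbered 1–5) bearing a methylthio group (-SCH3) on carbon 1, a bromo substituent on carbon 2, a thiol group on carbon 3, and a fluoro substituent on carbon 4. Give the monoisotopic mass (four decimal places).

245.9548

Atom tally by fragment:
  CH3SCH2 → C:2 H:5 S:1
  CH(Br) → C:1 H:1 Br:1
  CH(SH) → C:1 H:2 S:1
  CH(F) → C:1 H:1 F:1
  CH3 → C:1 H:3
Element totals:
  C: 6
  H: 12
  Br: 1
  F: 1
  S: 2
Molecular formula: C6H12BrFS2.
  M = 6(12.0) + 12(1.007825) + 78.918338 + 18.998403 + 2(31.972071)
    = 72.000000 + 12.093900 + 78.918338 + 18.998403 + 63.944142 = 245.954783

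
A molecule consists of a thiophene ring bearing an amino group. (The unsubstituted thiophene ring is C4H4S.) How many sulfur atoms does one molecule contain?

1

Atom tally by fragment:
  thiophene ring core → C:4 H:4 S:1
  (− 1 ring H displaced by substituents)
  + NH2 → N:1 H:2
Element totals:
  C: 4
  H: 5
  N: 1
  S: 1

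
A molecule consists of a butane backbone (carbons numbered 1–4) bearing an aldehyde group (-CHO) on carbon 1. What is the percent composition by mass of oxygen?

18.57%

Atom tally by fragment:
  OHCCH2 → C:2 H:3 O:1
  CH2 → C:1 H:2
  CH2 → C:1 H:2
  CH3 → C:1 H:3
Element totals:
  C: 5
  H: 10
  O: 1
Molecular formula: C5H10O.
Molar mass = 86.134 g/mol.
Mass from O: 1 × 15.999 = 15.999 g/mol.
%O = 15.999 / 86.134 × 100 = 18.57%.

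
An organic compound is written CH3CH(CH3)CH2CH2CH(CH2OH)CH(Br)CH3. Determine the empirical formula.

C9H19BrO

Atom tally by fragment:
  CH3 → C:1 H:3
  CH(CH3) → C:2 H:4
  CH2 → C:1 H:2
  CH2 → C:1 H:2
  CH(CH2OH) → C:2 H:4 O:1
  CH(Br) → C:1 H:1 Br:1
  CH3 → C:1 H:3
Element totals:
  C: 9
  H: 19
  Br: 1
  O: 1
Molecular formula: C9H19BrO.
gcd of subscripts (1, 9, 19, 1) = 1, so the empirical formula equals the molecular formula.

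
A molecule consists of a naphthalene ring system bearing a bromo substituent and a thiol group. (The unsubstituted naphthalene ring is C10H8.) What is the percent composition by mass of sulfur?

Atom tally by fragment:
  naphthalene ring system core → C:10 H:8
  (− 2 ring H displaced by substituents)
  + Br → Br:1
  + SH → S:1 H:1
Element totals:
  C: 10
  H: 7
  Br: 1
  S: 1
Molecular formula: C10H7BrS.
Molar mass = 239.130 g/mol.
Mass from S: 1 × 32.06 = 32.060 g/mol.
%S = 32.060 / 239.130 × 100 = 13.41%.

13.41%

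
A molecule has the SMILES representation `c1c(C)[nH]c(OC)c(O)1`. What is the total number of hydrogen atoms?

9

Atom tally by fragment:
  pyrrole ring core → C:4 H:5 N:1
  (− 3 ring H displaced by substituents)
  + CH3 → C:1 H:3
  + OCH3 → C:1 H:3 O:1
  + OH → O:1 H:1
Element totals:
  C: 6
  H: 9
  N: 1
  O: 2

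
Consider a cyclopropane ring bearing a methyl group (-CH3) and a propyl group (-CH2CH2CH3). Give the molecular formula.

Atom tally by fragment:
  cyclopropane ring core → C:3 H:6
  (− 2 ring H displaced by substituents)
  + CH3 → C:1 H:3
  + CH2CH2CH3 → C:3 H:7
Element totals:
  C: 7
  H: 14

C7H14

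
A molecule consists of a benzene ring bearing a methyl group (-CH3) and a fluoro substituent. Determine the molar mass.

Atom tally by fragment:
  benzene ring core → C:6 H:6
  (− 2 ring H displaced by substituents)
  + CH3 → C:1 H:3
  + F → F:1
Element totals:
  C: 7
  H: 7
  F: 1
Molecular formula: C7H7F.
  M = 7(12.011) + 7(1.008) + 18.998
    = 84.077 + 7.056 + 18.998 = 110.131

110.13 g/mol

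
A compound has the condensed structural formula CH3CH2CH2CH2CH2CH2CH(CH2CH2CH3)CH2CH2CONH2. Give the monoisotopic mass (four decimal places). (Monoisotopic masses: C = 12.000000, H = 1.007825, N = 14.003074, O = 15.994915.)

213.2093

Atom tally by fragment:
  CH3 → C:1 H:3
  CH2 → C:1 H:2
  CH2 → C:1 H:2
  CH2 → C:1 H:2
  CH2 → C:1 H:2
  CH2 → C:1 H:2
  CH(CH2CH2CH3) → C:4 H:8
  CH2 → C:1 H:2
  CH2CONH2 → C:2 H:4 O:1 N:1
Element totals:
  C: 13
  H: 27
  N: 1
  O: 1
Molecular formula: C13H27NO.
  M = 13(12.0) + 27(1.007825) + 14.003074 + 15.994915
    = 156.000000 + 27.211275 + 14.003074 + 15.994915 = 213.209264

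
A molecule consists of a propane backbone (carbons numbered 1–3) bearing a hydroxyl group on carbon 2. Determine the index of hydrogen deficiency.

Atom tally by fragment:
  CH3 → C:1 H:3
  CH(OH) → C:1 H:2 O:1
  CH3 → C:1 H:3
Element totals:
  C: 3
  H: 8
  O: 1
Molecular formula: C3H8O.
DoU = (2C + 2 + N − H − X) / 2 = (2·3 + 2 + 0 − 8 − 0) / 2 = 0.

0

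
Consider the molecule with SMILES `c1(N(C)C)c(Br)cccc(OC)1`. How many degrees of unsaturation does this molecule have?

Atom tally by fragment:
  benzene ring core → C:6 H:6
  (− 3 ring H displaced by substituents)
  + N(CH3)2 → N:1 C:2 H:6
  + Br → Br:1
  + OCH3 → C:1 H:3 O:1
Element totals:
  C: 9
  H: 12
  Br: 1
  N: 1
  O: 1
Molecular formula: C9H12BrNO.
DoU = (2C + 2 + N − H − X) / 2 = (2·9 + 2 + 1 − 12 − 1) / 2 = 4.

4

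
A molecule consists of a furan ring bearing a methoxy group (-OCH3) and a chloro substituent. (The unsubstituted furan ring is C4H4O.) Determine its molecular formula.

Atom tally by fragment:
  furan ring core → C:4 H:4 O:1
  (− 2 ring H displaced by substituents)
  + OCH3 → C:1 H:3 O:1
  + Cl → Cl:1
Element totals:
  C: 5
  H: 5
  Cl: 1
  O: 2

C5H5ClO2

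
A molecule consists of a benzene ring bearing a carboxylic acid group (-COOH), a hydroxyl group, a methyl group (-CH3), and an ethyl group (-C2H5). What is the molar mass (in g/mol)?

Atom tally by fragment:
  benzene ring core → C:6 H:6
  (− 4 ring H displaced by substituents)
  + COOH → C:1 H:1 O:2
  + OH → O:1 H:1
  + CH3 → C:1 H:3
  + C2H5 → C:2 H:5
Element totals:
  C: 10
  H: 12
  O: 3
Molecular formula: C10H12O3.
  M = 10(12.011) + 12(1.008) + 3(15.999)
    = 120.110 + 12.096 + 47.997 = 180.203

180.20 g/mol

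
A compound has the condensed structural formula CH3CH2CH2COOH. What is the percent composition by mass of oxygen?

36.32%

Atom tally by fragment:
  CH3 → C:1 H:3
  CH2 → C:1 H:2
  CH2COOH → C:2 H:3 O:2
Element totals:
  C: 4
  H: 8
  O: 2
Molecular formula: C4H8O2.
Molar mass = 88.106 g/mol.
Mass from O: 2 × 15.999 = 31.998 g/mol.
%O = 31.998 / 88.106 × 100 = 36.32%.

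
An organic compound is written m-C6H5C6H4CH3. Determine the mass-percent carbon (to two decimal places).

92.81%

Element totals:
  C: 13
  H: 12
Molecular formula: C13H12.
Molar mass = 168.239 g/mol.
Mass from C: 13 × 12.011 = 156.143 g/mol.
%C = 156.143 / 168.239 × 100 = 92.81%.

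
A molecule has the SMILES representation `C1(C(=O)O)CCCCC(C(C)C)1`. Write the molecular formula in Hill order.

Atom tally by fragment:
  cyclohexane ring core → C:6 H:12
  (− 2 ring H displaced by substituents)
  + COOH → C:1 H:1 O:2
  + CH(CH3)2 → C:3 H:7
Element totals:
  C: 10
  H: 18
  O: 2

C10H18O2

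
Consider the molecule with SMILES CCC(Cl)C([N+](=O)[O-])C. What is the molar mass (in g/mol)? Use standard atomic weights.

Atom tally by fragment:
  CH3 → C:1 H:3
  CH2 → C:1 H:2
  CH(Cl) → C:1 H:1 Cl:1
  CH(NO2) → C:1 H:1 N:1 O:2
  CH3 → C:1 H:3
Element totals:
  C: 5
  H: 10
  Cl: 1
  N: 1
  O: 2
Molecular formula: C5H10ClNO2.
  M = 5(12.011) + 10(1.008) + 35.45 + 14.007 + 2(15.999)
    = 60.055 + 10.080 + 35.450 + 14.007 + 31.998 = 151.590

151.59 g/mol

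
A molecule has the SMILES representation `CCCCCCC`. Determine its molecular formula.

Atom tally by fragment:
  CH3 → C:1 H:3
  CH2 → C:1 H:2
  CH2 → C:1 H:2
  CH2 → C:1 H:2
  CH2 → C:1 H:2
  CH2 → C:1 H:2
  CH3 → C:1 H:3
Element totals:
  C: 7
  H: 16

C7H16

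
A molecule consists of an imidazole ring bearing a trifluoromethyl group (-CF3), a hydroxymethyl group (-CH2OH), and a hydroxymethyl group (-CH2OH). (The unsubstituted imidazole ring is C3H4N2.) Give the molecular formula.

C6H7F3N2O2

Atom tally by fragment:
  imidazole ring core → C:3 H:4 N:2
  (− 3 ring H displaced by substituents)
  + CF3 → C:1 F:3
  + CH2OH → C:1 H:3 O:1
  + CH2OH → C:1 H:3 O:1
Element totals:
  C: 6
  H: 7
  F: 3
  N: 2
  O: 2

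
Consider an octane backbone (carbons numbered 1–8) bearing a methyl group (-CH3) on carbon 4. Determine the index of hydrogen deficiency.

Atom tally by fragment:
  CH3 → C:1 H:3
  CH2 → C:1 H:2
  CH2 → C:1 H:2
  CH(CH3) → C:2 H:4
  CH2 → C:1 H:2
  CH2 → C:1 H:2
  CH2 → C:1 H:2
  CH3 → C:1 H:3
Element totals:
  C: 9
  H: 20
Molecular formula: C9H20.
DoU = (2C + 2 + N − H − X) / 2 = (2·9 + 2 + 0 − 20 − 0) / 2 = 0.

0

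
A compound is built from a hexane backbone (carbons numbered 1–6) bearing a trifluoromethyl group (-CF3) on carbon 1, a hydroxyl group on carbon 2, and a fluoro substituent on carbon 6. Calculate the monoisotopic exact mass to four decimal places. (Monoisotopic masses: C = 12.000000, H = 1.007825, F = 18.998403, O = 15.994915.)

Atom tally by fragment:
  F3CCH2 → C:2 H:2 F:3
  CH(OH) → C:1 H:2 O:1
  CH2 → C:1 H:2
  CH2 → C:1 H:2
  CH2 → C:1 H:2
  CH2F → C:1 H:2 F:1
Element totals:
  C: 7
  H: 12
  F: 4
  O: 1
Molecular formula: C7H12F4O.
  M = 7(12.0) + 12(1.007825) + 4(18.998403) + 15.994915
    = 84.000000 + 12.093900 + 75.993612 + 15.994915 = 188.082427

188.0824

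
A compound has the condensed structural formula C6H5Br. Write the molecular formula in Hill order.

Element totals:
  C: 6
  H: 5
  Br: 1

C6H5Br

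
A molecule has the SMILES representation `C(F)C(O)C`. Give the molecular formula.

C3H7FO

Atom tally by fragment:
  FCH2 → C:1 H:2 F:1
  CH(OH) → C:1 H:2 O:1
  CH3 → C:1 H:3
Element totals:
  C: 3
  H: 7
  F: 1
  O: 1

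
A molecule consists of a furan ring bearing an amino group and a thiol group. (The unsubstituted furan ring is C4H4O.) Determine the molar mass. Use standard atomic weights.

Atom tally by fragment:
  furan ring core → C:4 H:4 O:1
  (− 2 ring H displaced by substituents)
  + NH2 → N:1 H:2
  + SH → S:1 H:1
Element totals:
  C: 4
  H: 5
  N: 1
  O: 1
  S: 1
Molecular formula: C4H5NOS.
  M = 4(12.011) + 5(1.008) + 14.007 + 15.999 + 32.06
    = 48.044 + 5.040 + 14.007 + 15.999 + 32.060 = 115.150

115.15 g/mol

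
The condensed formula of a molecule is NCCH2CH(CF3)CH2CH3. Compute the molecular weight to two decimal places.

151.13 g/mol

Atom tally by fragment:
  NCCH2 → C:2 H:2 N:1
  CH(CF3) → C:2 H:1 F:3
  CH2 → C:1 H:2
  CH3 → C:1 H:3
Element totals:
  C: 6
  H: 8
  F: 3
  N: 1
Molecular formula: C6H8F3N.
  M = 6(12.011) + 8(1.008) + 3(18.998) + 14.007
    = 72.066 + 8.064 + 56.994 + 14.007 = 151.131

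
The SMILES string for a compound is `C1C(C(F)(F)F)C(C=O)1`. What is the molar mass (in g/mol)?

138.09 g/mol

Atom tally by fragment:
  cyclopropane ring core → C:3 H:6
  (− 2 ring H displaced by substituents)
  + CF3 → C:1 F:3
  + CHO → C:1 H:1 O:1
Element totals:
  C: 5
  H: 5
  F: 3
  O: 1
Molecular formula: C5H5F3O.
  M = 5(12.011) + 5(1.008) + 3(18.998) + 15.999
    = 60.055 + 5.040 + 56.994 + 15.999 = 138.088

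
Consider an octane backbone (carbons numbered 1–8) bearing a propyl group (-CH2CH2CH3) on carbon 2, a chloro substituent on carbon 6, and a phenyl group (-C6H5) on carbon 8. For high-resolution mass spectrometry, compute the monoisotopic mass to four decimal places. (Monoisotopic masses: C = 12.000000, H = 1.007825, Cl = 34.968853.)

Atom tally by fragment:
  CH3 → C:1 H:3
  CH(CH2CH2CH3) → C:4 H:8
  CH2 → C:1 H:2
  CH2 → C:1 H:2
  CH2 → C:1 H:2
  CH(Cl) → C:1 H:1 Cl:1
  CH2 → C:1 H:2
  CH2C6H5 → C:7 H:7
Element totals:
  C: 17
  H: 27
  Cl: 1
Molecular formula: C17H27Cl.
  M = 17(12.0) + 27(1.007825) + 34.968853
    = 204.000000 + 27.211275 + 34.968853 = 266.180128

266.1801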